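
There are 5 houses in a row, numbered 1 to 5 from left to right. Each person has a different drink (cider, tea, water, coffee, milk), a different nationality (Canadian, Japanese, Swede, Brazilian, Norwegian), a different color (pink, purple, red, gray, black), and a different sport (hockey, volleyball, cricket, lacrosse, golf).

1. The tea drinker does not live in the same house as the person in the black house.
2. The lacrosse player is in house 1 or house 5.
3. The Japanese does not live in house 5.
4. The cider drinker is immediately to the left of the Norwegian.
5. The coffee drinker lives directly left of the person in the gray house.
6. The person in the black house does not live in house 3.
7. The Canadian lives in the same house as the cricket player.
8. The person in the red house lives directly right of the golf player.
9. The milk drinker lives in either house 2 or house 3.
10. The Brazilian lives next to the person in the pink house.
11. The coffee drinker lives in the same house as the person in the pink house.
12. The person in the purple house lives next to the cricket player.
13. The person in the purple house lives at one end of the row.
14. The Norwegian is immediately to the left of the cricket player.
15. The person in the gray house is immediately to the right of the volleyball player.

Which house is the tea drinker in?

5

By clue 12, the person in the purple house is in house 5.
From clue 12, the cricket player must be in house 4.
The Norwegian is in house 3 (clue 14).
By clue 4, the cider drinker is in house 2.
Clue 7 places the Canadian in house 4.
The only drink still possible for house 3 is milk.
From clue 5, the person in the gray house must be in house 2.
The person in the pink house is in house 1 (clue 11).
By clue 15, the volleyball player is in house 1.
The only drink still possible for house 1 is coffee.
House 5's nationality must be Swede (nothing else left).
So house 3 gets red for color.
House 4 color: only black fits.
House 5 sport: only lacrosse fits.
The tea drinker is in house 5 (clue 1).
From clue 8, the golf player must be in house 2.
From clue 10, the Brazilian must be in house 2.
So house 4 gets water for drink.
That leaves Japanese as the nationality for house 1.
House 3 sport: only hockey fits.
So: house 1 = coffee/Japanese/pink/volleyball, house 2 = cider/Brazilian/gray/golf, house 3 = milk/Norwegian/red/hockey, house 4 = water/Canadian/black/cricket, house 5 = tea/Swede/purple/lacrosse.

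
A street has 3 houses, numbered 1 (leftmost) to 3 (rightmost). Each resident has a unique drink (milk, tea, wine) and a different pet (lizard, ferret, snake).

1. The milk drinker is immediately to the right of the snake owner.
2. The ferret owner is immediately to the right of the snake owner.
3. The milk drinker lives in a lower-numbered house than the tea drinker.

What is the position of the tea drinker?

3

The milk drinker is in house 2 (clue 3).
Clue 3: the tea drinker is in house 3.
So house 1 gets wine for drink.
The snake owner is in house 1 (clue 1).
Clue 2: the ferret owner is in house 2.
That leaves lizard as the pet for house 3.
So: house 1 = wine/snake, house 2 = milk/ferret, house 3 = tea/lizard.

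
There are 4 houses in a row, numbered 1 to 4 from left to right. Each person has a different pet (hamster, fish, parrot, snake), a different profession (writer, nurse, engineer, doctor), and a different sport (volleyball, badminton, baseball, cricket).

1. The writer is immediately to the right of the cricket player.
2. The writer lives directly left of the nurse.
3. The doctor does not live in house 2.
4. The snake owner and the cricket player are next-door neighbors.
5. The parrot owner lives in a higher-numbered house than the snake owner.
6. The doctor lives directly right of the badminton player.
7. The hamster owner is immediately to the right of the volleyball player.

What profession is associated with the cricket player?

So house 1 gets engineer for profession.
House 2 profession: only writer fits.
House 4's sport must be baseball (nothing else left).
By clue 1, the cricket player is in house 1.
The nurse is in house 3 (clue 2).
By clue 4, the snake owner is in house 2.
The only pet still possible for house 1 is fish.
The only profession still possible for house 4 is doctor.
The badminton player is in house 3 (clue 6).
So house 2 gets volleyball for sport.
Clue 7 places the hamster owner in house 3.
That leaves parrot as the pet for house 4.
So: house 1 = fish/engineer/cricket, house 2 = snake/writer/volleyball, house 3 = hamster/nurse/badminton, house 4 = parrot/doctor/baseball.

engineer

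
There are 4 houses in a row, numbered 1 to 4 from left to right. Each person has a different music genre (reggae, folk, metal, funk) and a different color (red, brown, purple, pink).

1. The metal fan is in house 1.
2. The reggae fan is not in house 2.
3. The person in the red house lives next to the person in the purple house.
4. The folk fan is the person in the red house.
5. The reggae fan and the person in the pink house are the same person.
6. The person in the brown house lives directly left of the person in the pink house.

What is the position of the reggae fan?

4

Clue 1 places the metal fan in house 1.
The only color still possible for house 1 is purple.
Clue 3: the person in the red house is in house 2.
By clue 4, the folk fan is in house 2.
So house 3 gets brown for color.
So house 4 gets pink for color.
Clue 5: the reggae fan is in house 4.
House 3's music genre must be funk (nothing else left).
So: house 1 = metal/purple, house 2 = folk/red, house 3 = funk/brown, house 4 = reggae/pink.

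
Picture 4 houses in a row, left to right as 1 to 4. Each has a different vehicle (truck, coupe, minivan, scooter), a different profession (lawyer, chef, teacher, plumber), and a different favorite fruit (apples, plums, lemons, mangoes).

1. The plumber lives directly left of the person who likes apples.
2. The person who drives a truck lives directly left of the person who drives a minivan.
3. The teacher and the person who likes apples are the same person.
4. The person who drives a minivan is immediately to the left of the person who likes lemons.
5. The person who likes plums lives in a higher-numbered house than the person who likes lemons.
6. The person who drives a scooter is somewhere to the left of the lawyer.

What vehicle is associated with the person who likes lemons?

From clue 5, the person who likes plums must be in house 4.
Clue 5: the person who likes lemons is in house 3.
House 4's vehicle must be coupe (nothing else left).
House 1's favorite fruit must be mangoes (nothing else left).
So house 2 gets apples for favorite fruit.
Clue 1 places the plumber in house 1.
Clue 3: the teacher is in house 2.
Clue 4 places the person who drives a minivan in house 2.
So house 3 gets scooter for vehicle.
From clue 6, the lawyer must be in house 4.
That leaves truck as the vehicle for house 1.
House 3's profession must be chef (nothing else left).
So: house 1 = truck/plumber/mangoes, house 2 = minivan/teacher/apples, house 3 = scooter/chef/lemons, house 4 = coupe/lawyer/plums.

scooter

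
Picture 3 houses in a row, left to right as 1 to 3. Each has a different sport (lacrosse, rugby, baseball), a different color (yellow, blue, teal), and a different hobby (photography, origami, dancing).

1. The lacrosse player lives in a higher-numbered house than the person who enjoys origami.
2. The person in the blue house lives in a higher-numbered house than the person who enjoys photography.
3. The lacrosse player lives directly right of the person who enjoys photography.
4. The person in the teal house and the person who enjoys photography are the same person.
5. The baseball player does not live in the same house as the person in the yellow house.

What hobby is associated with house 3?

House 3's hobby must be dancing (nothing else left).
The lacrosse player is narrowed to house 2 or 3; consider each.
Placing it in house 2 leads to a contradiction, so it's in house 3.
The person who enjoys photography is in house 2 (clue 3).
Clue 4: the person in the teal house is in house 2.
So house 1 gets yellow for color.
So house 3 gets blue for color.
The only hobby still possible for house 1 is origami.
Clue 5: the baseball player is in house 2.
House 1 sport: only rugby fits.
So: house 1 = rugby/yellow/origami, house 2 = baseball/teal/photography, house 3 = lacrosse/blue/dancing.

dancing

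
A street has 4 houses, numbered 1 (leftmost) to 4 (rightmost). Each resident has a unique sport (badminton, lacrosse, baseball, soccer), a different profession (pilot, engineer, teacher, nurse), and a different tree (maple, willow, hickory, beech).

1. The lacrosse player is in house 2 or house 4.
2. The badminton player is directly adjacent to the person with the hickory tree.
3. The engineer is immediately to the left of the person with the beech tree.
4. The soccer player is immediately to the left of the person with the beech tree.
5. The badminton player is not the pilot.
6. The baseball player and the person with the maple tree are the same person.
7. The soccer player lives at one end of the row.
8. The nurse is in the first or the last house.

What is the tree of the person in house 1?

hickory

From clue 7, the soccer player must be in house 1.
Clue 4: the person with the beech tree is in house 2.
Clue 3: the engineer is in house 1.
The only profession still possible for house 4 is nurse.
The baseball player is narrowed to house 3 or 4; consider each.
Placing it in house 4 leads to a contradiction, so it's in house 3.
Clue 6 places the person with the maple tree in house 3.
Clue 2: the badminton player is in house 2.
By clue 2, the person with the hickory tree is in house 1.
From clue 5, the pilot must be in house 3.
That leaves lacrosse as the sport for house 4.
That leaves teacher as the profession for house 2.
So house 4 gets willow for tree.
So: house 1 = soccer/engineer/hickory, house 2 = badminton/teacher/beech, house 3 = baseball/pilot/maple, house 4 = lacrosse/nurse/willow.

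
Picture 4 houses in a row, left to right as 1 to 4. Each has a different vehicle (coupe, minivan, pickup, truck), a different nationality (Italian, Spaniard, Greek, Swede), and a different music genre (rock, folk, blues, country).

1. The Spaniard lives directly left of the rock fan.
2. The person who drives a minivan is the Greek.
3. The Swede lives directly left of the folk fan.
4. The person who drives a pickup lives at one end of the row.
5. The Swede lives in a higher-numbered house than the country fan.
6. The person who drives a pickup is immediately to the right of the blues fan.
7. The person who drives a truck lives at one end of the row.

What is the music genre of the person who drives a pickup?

folk

Clue 6 places the person who drives a pickup in house 4.
The blues fan is in house 3 (clue 6).
House 1's vehicle must be truck (nothing else left).
House 1's music genre must be country (nothing else left).
From clue 3, the Swede must be in house 3.
By clue 3, the folk fan is in house 4.
House 4 nationality: only Italian fits.
House 2's music genre must be rock (nothing else left).
Clue 2 places the person who drives a minivan in house 2.
The only vehicle still possible for house 3 is coupe.
That leaves Spaniard as the nationality for house 1.
House 2's nationality must be Greek (nothing else left).
So: house 1 = truck/Spaniard/country, house 2 = minivan/Greek/rock, house 3 = coupe/Swede/blues, house 4 = pickup/Italian/folk.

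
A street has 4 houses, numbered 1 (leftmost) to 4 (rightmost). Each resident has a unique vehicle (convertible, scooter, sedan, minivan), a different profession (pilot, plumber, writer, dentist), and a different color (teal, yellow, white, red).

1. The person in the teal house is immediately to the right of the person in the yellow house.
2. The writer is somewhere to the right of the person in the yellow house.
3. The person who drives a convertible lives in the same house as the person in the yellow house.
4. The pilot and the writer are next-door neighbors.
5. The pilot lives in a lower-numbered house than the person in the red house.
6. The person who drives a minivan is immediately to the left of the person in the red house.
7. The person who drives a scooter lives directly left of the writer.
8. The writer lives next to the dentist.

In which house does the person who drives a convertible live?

1

House 4 vehicle: only sedan fits.
The person who drives a convertible is narrowed to house 1 or 2 or 3; consider each.
Placing it in house 2 and house 3 leads to a contradiction, so it's in house 1.
The person in the yellow house is in house 1 (clue 3).
Clue 1 places the person in the teal house in house 2.
So house 1 gets plumber for profession.
The person who drives a minivan is narrowed to house 2 or 3; consider each.
Placing it in house 2 leads to a contradiction, so it's in house 3.
The person in the red house is in house 4 (clue 6).
The only vehicle still possible for house 2 is scooter.
House 3's color must be white (nothing else left).
By clue 7, the writer is in house 3.
So house 4 gets dentist for profession.
House 2's profession must be pilot (nothing else left).
So: house 1 = convertible/plumber/yellow, house 2 = scooter/pilot/teal, house 3 = minivan/writer/white, house 4 = sedan/dentist/red.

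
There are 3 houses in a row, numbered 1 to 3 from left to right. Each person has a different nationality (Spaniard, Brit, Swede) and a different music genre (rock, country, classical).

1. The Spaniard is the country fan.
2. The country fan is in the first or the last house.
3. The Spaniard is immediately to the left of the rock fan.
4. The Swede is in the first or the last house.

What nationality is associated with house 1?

By clue 1, the Spaniard is in house 1.
The country fan is in house 1 (clue 1).
The rock fan is in house 2 (clue 3).
House 2 nationality: only Brit fits.
House 3's nationality must be Swede (nothing else left).
House 3's music genre must be classical (nothing else left).
So: house 1 = Spaniard/country, house 2 = Brit/rock, house 3 = Swede/classical.

Spaniard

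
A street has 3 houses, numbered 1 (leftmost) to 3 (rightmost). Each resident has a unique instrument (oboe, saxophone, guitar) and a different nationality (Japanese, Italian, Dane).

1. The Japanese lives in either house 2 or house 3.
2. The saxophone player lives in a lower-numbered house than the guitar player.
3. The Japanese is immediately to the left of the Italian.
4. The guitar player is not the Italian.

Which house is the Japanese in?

2

By clue 3, the Japanese is in house 2.
The Italian is in house 3 (clue 3).
From clue 4, the guitar player must be in house 2.
That leaves oboe as the instrument for house 3.
House 1's nationality must be Dane (nothing else left).
So house 1 gets saxophone for instrument.
So: house 1 = saxophone/Dane, house 2 = guitar/Japanese, house 3 = oboe/Italian.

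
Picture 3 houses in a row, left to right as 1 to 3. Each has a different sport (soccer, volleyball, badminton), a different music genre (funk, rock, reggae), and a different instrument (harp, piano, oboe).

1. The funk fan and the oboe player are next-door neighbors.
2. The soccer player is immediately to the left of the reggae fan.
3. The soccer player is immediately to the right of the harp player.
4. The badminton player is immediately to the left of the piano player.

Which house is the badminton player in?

Clue 3: the soccer player is in house 2.
The harp player is in house 1 (clue 3).
House 1's sport must be badminton (nothing else left).
The only sport still possible for house 3 is volleyball.
From clue 2, the reggae fan must be in house 3.
From clue 4, the piano player must be in house 2.
House 3's instrument must be oboe (nothing else left).
Clue 1: the funk fan is in house 2.
House 1 music genre: only rock fits.
So: house 1 = badminton/rock/harp, house 2 = soccer/funk/piano, house 3 = volleyball/reggae/oboe.

1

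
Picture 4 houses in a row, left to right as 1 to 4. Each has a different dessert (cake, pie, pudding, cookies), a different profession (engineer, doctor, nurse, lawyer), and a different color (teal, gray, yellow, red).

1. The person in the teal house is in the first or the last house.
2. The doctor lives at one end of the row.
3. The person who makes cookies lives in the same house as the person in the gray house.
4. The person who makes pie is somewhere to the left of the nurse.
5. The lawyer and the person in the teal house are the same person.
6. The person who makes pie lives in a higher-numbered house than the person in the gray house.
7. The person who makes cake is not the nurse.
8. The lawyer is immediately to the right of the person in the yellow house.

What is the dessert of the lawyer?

The lawyer is in house 4 (clue 8).
Clue 8: the person in the yellow house is in house 3.
Clue 4 places the person who makes pie in house 2.
Clue 4 places the nurse in house 3.
The person in the teal house is in house 4 (clue 5).
From clue 6, the person in the gray house must be in house 1.
House 1 dessert: only cookies fits.
House 3's dessert must be pudding (nothing else left).
The only dessert still possible for house 4 is cake.
The only profession still possible for house 1 is doctor.
The only profession still possible for house 2 is engineer.
That leaves red as the color for house 2.
So: house 1 = cookies/doctor/gray, house 2 = pie/engineer/red, house 3 = pudding/nurse/yellow, house 4 = cake/lawyer/teal.

cake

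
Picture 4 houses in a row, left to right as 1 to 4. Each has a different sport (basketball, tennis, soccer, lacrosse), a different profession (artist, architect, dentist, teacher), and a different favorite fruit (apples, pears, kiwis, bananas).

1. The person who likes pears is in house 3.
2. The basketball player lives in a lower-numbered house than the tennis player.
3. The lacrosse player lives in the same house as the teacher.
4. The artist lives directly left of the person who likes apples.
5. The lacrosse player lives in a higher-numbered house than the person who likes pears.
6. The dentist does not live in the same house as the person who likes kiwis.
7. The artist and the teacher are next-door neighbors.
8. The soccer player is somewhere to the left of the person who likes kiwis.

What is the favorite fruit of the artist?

Clue 1: the person who likes pears is in house 3.
Clue 5 places the lacrosse player in house 4.
House 1 favorite fruit: only bananas fits.
By clue 3, the teacher is in house 4.
Clue 7 places the artist in house 3.
The person who likes apples is in house 4 (clue 4).
The only favorite fruit still possible for house 2 is kiwis.
Clue 6 places the dentist in house 1.
Clue 8: the soccer player is in house 1.
So house 3 gets tennis for sport.
House 2's profession must be architect (nothing else left).
So house 2 gets basketball for sport.
So: house 1 = soccer/dentist/bananas, house 2 = basketball/architect/kiwis, house 3 = tennis/artist/pears, house 4 = lacrosse/teacher/apples.

pears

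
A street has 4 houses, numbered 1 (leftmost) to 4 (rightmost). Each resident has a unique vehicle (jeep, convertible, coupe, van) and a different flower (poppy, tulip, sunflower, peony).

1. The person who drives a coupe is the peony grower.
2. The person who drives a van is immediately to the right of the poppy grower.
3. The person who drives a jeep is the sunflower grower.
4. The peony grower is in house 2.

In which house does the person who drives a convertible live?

Clue 4: the peony grower is in house 2.
Clue 1 places the person who drives a coupe in house 2.
So house 4 gets van for vehicle.
From clue 2, the poppy grower must be in house 3.
The only flower still possible for house 1 is sunflower.
House 4 flower: only tulip fits.
From clue 3, the person who drives a jeep must be in house 1.
House 3 vehicle: only convertible fits.
So: house 1 = jeep/sunflower, house 2 = coupe/peony, house 3 = convertible/poppy, house 4 = van/tulip.

3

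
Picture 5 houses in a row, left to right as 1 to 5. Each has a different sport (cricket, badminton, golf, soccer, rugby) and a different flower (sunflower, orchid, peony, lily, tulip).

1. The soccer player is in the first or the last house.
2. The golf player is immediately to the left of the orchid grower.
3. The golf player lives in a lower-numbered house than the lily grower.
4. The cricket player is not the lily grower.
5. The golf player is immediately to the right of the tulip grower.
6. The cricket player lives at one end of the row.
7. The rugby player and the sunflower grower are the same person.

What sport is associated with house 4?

rugby

The cricket player is narrowed to house 1 or 5; consider each.
Placing it in house 5 leads to a contradiction, so it's in house 1.
House 5 sport: only soccer fits.
The badminton player is narrowed to house 2 or 3 or 4; consider each.
Placing it in house 2 and house 4 leads to a contradiction, so it's in house 3.
The golf player is narrowed to house 2 or 4; consider each.
Placing it in house 4 leads to a contradiction, so it's in house 2.
Clue 2: the orchid grower is in house 3.
By clue 5, the tulip grower is in house 1.
House 4 sport: only rugby fits.
Clue 7 places the sunflower grower in house 4.
So house 2 gets peony for flower.
House 5's flower must be lily (nothing else left).
So: house 1 = cricket/tulip, house 2 = golf/peony, house 3 = badminton/orchid, house 4 = rugby/sunflower, house 5 = soccer/lily.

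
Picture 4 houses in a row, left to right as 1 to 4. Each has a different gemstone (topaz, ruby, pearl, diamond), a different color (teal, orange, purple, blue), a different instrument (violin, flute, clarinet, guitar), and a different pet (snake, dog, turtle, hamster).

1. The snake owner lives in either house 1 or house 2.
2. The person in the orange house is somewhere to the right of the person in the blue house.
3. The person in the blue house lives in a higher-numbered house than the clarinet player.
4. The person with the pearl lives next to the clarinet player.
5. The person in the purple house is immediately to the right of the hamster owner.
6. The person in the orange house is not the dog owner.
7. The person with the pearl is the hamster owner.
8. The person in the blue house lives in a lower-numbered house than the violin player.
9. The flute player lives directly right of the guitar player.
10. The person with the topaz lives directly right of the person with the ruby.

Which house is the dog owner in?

3

So house 1 gets teal for color.
The person in the blue house is narrowed to house 2 or 3; consider each.
Placing it in house 3 leads to a contradiction, so it's in house 2.
From clue 3, the clarinet player must be in house 1.
From clue 4, the person with the pearl must be in house 2.
The hamster owner is in house 2 (clue 7).
Clue 5: the person in the purple house is in house 3.
Clue 10: the person with the topaz is in house 4.
By clue 10, the person with the ruby is in house 3.
House 1's gemstone must be diamond (nothing else left).
The only color still possible for house 4 is orange.
The only instrument still possible for house 2 is guitar.
The only pet still possible for house 1 is snake.
Clue 6 places the dog owner in house 3.
The flute player is in house 3 (clue 9).
House 4 instrument: only violin fits.
That leaves turtle as the pet for house 4.
So: house 1 = diamond/teal/clarinet/snake, house 2 = pearl/blue/guitar/hamster, house 3 = ruby/purple/flute/dog, house 4 = topaz/orange/violin/turtle.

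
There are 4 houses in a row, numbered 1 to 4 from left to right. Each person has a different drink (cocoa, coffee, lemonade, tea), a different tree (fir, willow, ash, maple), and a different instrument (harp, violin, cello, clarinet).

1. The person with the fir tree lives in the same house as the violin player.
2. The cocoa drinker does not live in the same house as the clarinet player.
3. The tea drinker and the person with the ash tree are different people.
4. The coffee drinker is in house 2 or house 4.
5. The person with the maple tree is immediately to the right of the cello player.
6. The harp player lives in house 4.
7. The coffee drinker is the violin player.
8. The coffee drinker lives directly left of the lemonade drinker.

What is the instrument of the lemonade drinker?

cello

The harp player is in house 4 (clue 6).
By clue 8, the coffee drinker is in house 2.
Clue 8 places the lemonade drinker in house 3.
House 2's instrument must be violin (nothing else left).
From clue 1, the person with the fir tree must be in house 2.
So house 4 gets maple for tree.
Clue 5: the cello player is in house 3.
House 1 instrument: only clarinet fits.
Clue 2: the cocoa drinker is in house 4.
That leaves tea as the drink for house 1.
Clue 3: the person with the ash tree is in house 3.
The only tree still possible for house 1 is willow.
So: house 1 = tea/willow/clarinet, house 2 = coffee/fir/violin, house 3 = lemonade/ash/cello, house 4 = cocoa/maple/harp.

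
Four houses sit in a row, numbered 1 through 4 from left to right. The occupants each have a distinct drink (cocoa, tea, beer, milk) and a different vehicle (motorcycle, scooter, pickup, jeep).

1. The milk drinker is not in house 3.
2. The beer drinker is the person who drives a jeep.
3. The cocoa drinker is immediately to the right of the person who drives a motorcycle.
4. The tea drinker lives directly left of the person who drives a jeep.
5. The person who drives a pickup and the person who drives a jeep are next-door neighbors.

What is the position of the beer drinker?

4

The beer drinker is narrowed to house 2 or 3 or 4; consider each.
Placing it in house 2 and house 3 leads to a contradiction, so it's in house 4.
Clue 2: the person who drives a jeep is in house 4.
The tea drinker is in house 3 (clue 4).
The person who drives a pickup is in house 3 (clue 5).
House 1 drink: only milk fits.
The only drink still possible for house 2 is cocoa.
From clue 3, the person who drives a motorcycle must be in house 1.
House 2 vehicle: only scooter fits.
So: house 1 = milk/motorcycle, house 2 = cocoa/scooter, house 3 = tea/pickup, house 4 = beer/jeep.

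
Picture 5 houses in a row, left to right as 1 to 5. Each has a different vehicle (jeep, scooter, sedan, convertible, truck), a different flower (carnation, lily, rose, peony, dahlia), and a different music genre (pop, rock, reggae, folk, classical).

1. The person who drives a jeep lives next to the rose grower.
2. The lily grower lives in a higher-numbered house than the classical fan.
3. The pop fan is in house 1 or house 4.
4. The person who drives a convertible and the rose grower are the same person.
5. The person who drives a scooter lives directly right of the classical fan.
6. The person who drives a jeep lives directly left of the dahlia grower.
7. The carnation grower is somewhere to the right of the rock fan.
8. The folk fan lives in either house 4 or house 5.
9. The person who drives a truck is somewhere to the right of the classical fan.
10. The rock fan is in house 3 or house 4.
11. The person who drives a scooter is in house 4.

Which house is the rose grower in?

By clue 11, the person who drives a scooter is in house 4.
By clue 5, the classical fan is in house 3.
Clue 9 places the person who drives a truck in house 5.
House 2's music genre must be reggae (nothing else left).
The only music genre still possible for house 5 is folk.
From clue 7, the carnation grower must be in house 5.
That leaves lily as the flower for house 4.
The only music genre still possible for house 1 is pop.
So house 4 gets rock for music genre.
The person who drives a jeep is narrowed to house 1 or 2; consider each.
Placing it in house 1 leads to a contradiction, so it's in house 2.
Clue 6: the dahlia grower is in house 3.
That leaves peony as the flower for house 2.
By clue 4, the person who drives a convertible is in house 1.
So house 3 gets sedan for vehicle.
The only flower still possible for house 1 is rose.
So: house 1 = convertible/rose/pop, house 2 = jeep/peony/reggae, house 3 = sedan/dahlia/classical, house 4 = scooter/lily/rock, house 5 = truck/carnation/folk.

1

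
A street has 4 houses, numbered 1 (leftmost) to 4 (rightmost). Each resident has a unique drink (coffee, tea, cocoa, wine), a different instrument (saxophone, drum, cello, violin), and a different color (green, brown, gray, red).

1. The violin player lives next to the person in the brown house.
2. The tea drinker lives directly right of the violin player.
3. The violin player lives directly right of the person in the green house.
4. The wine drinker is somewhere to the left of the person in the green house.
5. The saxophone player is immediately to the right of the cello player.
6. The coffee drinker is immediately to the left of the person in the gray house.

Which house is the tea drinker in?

4

By clue 4, the wine drinker is in house 1.
By clue 4, the person in the green house is in house 2.
Clue 3: the violin player is in house 3.
From clue 1, the person in the brown house must be in house 4.
From clue 2, the tea drinker must be in house 4.
Clue 5: the saxophone player is in house 2.
Clue 5: the cello player is in house 1.
House 4's instrument must be drum (nothing else left).
House 1's color must be red (nothing else left).
So house 3 gets gray for color.
By clue 6, the coffee drinker is in house 2.
That leaves cocoa as the drink for house 3.
So: house 1 = wine/cello/red, house 2 = coffee/saxophone/green, house 3 = cocoa/violin/gray, house 4 = tea/drum/brown.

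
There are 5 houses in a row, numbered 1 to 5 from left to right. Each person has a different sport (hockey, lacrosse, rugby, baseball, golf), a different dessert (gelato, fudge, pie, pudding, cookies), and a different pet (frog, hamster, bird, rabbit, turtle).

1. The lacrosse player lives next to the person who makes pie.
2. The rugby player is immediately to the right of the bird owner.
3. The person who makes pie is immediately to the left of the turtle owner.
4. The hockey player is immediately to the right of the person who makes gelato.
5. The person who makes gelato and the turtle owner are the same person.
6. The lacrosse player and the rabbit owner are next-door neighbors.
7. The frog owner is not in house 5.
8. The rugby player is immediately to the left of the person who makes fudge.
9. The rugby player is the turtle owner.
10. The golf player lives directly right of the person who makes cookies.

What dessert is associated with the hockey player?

fudge

The hockey player is narrowed to house 3 or 4 or 5; consider each.
Placing it in house 3 and house 4 leads to a contradiction, so it's in house 5.
The person who makes gelato is in house 4 (clue 4).
Clue 5 places the turtle owner in house 4.
Clue 9: the rugby player is in house 4.
Clue 2: the bird owner is in house 3.
Clue 3: the person who makes pie is in house 3.
Clue 8 places the person who makes fudge in house 5.
The only pet still possible for house 5 is hamster.
From clue 1, the lacrosse player must be in house 2.
By clue 6, the rabbit owner is in house 1.
House 1's sport must be baseball (nothing else left).
The only sport still possible for house 3 is golf.
The only pet still possible for house 2 is frog.
Clue 10 places the person who makes cookies in house 2.
That leaves pudding as the dessert for house 1.
So: house 1 = baseball/pudding/rabbit, house 2 = lacrosse/cookies/frog, house 3 = golf/pie/bird, house 4 = rugby/gelato/turtle, house 5 = hockey/fudge/hamster.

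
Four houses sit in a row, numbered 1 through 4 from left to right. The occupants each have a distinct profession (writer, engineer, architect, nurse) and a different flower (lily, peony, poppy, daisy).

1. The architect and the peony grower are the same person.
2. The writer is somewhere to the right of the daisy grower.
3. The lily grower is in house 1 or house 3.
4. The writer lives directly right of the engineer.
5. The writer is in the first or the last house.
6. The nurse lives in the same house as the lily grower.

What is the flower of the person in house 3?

The writer is in house 4 (clue 5).
Clue 4: the engineer is in house 3.
House 1's profession must be nurse (nothing else left).
The only profession still possible for house 2 is architect.
That leaves poppy as the flower for house 4.
Clue 1: the peony grower is in house 2.
Clue 6 places the lily grower in house 1.
House 3 flower: only daisy fits.
So: house 1 = nurse/lily, house 2 = architect/peony, house 3 = engineer/daisy, house 4 = writer/poppy.

daisy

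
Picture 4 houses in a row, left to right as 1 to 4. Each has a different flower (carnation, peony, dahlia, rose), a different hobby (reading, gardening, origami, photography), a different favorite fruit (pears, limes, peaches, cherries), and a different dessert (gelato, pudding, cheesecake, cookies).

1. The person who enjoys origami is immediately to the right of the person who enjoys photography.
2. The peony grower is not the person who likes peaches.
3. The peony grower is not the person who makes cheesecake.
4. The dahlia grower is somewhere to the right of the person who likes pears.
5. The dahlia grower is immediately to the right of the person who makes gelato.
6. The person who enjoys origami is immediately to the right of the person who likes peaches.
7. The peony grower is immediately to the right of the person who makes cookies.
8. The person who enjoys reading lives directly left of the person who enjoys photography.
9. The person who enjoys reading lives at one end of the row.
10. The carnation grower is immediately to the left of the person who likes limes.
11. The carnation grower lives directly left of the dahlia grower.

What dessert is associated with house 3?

cookies

By clue 9, the person who enjoys reading is in house 1.
Clue 8 places the person who enjoys photography in house 2.
By clue 1, the person who enjoys origami is in house 3.
From clue 6, the person who likes peaches must be in house 2.
House 4 hobby: only gardening fits.
So house 1 gets rose for flower.
The only flower still possible for house 2 is carnation.
By clue 10, the person who likes limes is in house 3.
By clue 11, the dahlia grower is in house 3.
The only flower still possible for house 4 is peony.
House 4's favorite fruit must be cherries (nothing else left).
By clue 5, the person who makes gelato is in house 2.
Clue 7: the person who makes cookies is in house 3.
House 1 favorite fruit: only pears fits.
The only dessert still possible for house 4 is pudding.
The only dessert still possible for house 1 is cheesecake.
So: house 1 = rose/reading/pears/cheesecake, house 2 = carnation/photography/peaches/gelato, house 3 = dahlia/origami/limes/cookies, house 4 = peony/gardening/cherries/pudding.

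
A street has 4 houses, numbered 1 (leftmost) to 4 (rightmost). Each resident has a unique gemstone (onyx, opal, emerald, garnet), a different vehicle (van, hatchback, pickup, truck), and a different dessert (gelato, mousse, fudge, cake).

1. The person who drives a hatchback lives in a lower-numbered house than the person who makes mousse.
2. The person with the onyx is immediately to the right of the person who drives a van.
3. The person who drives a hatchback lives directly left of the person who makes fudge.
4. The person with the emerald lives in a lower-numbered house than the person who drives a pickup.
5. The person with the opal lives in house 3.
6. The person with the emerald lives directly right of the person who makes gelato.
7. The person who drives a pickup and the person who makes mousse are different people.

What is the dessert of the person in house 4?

cake

From clue 5, the person with the opal must be in house 3.
House 1's gemstone must be garnet (nothing else left).
So house 2 gets emerald for gemstone.
House 4 gemstone: only onyx fits.
From clue 2, the person who drives a van must be in house 3.
Clue 6: the person who makes gelato is in house 1.
So house 4 gets pickup for vehicle.
The only dessert still possible for house 4 is cake.
The person who drives a hatchback is narrowed to house 1 or 2; consider each.
Placing it in house 2 leads to a contradiction, so it's in house 1.
By clue 3, the person who makes fudge is in house 2.
House 2 vehicle: only truck fits.
So house 3 gets mousse for dessert.
So: house 1 = garnet/hatchback/gelato, house 2 = emerald/truck/fudge, house 3 = opal/van/mousse, house 4 = onyx/pickup/cake.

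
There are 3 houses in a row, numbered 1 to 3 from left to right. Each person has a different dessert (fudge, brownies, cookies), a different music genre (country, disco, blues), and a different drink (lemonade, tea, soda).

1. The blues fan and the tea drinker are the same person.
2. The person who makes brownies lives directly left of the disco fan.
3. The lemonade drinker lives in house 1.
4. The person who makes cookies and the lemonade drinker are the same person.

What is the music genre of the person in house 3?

Clue 3 places the lemonade drinker in house 1.
By clue 4, the person who makes cookies is in house 1.
That leaves fudge as the dessert for house 3.
Clue 2 places the disco fan in house 3.
The only dessert still possible for house 2 is brownies.
That leaves country as the music genre for house 1.
So house 2 gets blues for music genre.
From clue 1, the tea drinker must be in house 2.
House 3's drink must be soda (nothing else left).
So: house 1 = cookies/country/lemonade, house 2 = brownies/blues/tea, house 3 = fudge/disco/soda.

disco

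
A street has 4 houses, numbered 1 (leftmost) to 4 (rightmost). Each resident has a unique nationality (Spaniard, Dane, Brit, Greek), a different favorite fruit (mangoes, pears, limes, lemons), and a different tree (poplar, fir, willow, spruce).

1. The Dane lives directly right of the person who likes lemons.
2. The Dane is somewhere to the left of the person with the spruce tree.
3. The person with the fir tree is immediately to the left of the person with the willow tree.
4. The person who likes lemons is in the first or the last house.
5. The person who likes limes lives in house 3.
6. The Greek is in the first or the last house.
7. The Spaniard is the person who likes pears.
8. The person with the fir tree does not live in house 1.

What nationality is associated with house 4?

Spaniard

Clue 4 places the person who likes lemons in house 1.
Clue 5: the person who likes limes is in house 3.
House 1 tree: only poplar fits.
Clue 1: the Dane is in house 2.
That leaves Brit as the nationality for house 3.
House 2's tree must be fir (nothing else left).
By clue 3, the person with the willow tree is in house 3.
The person who likes pears is in house 4 (clue 7).
That leaves Greek as the nationality for house 1.
So house 4 gets Spaniard for nationality.
House 2's favorite fruit must be mangoes (nothing else left).
So house 4 gets spruce for tree.
So: house 1 = Greek/lemons/poplar, house 2 = Dane/mangoes/fir, house 3 = Brit/limes/willow, house 4 = Spaniard/pears/spruce.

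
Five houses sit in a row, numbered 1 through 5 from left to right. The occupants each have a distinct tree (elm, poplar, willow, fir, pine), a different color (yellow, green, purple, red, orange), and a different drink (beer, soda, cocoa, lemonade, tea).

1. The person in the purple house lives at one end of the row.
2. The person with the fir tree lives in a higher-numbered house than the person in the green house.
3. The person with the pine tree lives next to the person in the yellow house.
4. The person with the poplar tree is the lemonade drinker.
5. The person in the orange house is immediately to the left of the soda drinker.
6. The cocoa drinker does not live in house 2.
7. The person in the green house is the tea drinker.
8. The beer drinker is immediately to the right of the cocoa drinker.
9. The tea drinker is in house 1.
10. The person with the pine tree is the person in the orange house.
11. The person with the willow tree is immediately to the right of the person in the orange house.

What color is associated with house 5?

purple

From clue 9, the tea drinker must be in house 1.
From clue 7, the person in the green house must be in house 1.
The only color still possible for house 5 is purple.
That leaves elm as the tree for house 1.
House 2 drink: only lemonade fits.
From clue 4, the person with the poplar tree must be in house 2.
The only drink still possible for house 3 is cocoa.
Clue 8 places the beer drinker in house 4.
House 5's drink must be soda (nothing else left).
The person in the orange house is in house 4 (clue 5).
Clue 10: the person with the pine tree is in house 4.
Clue 11 places the person with the willow tree in house 5.
The only tree still possible for house 3 is fir.
By clue 3, the person in the yellow house is in house 3.
House 2 color: only red fits.
So: house 1 = elm/green/tea, house 2 = poplar/red/lemonade, house 3 = fir/yellow/cocoa, house 4 = pine/orange/beer, house 5 = willow/purple/soda.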